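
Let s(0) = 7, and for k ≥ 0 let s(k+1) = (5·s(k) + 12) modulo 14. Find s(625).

s(0) = 7; s(1) = 5; s(2) = 9; s(3) = 1; s(4) = 3; s(5) = 13; s(6) = 7.
The sequence repeats with period 6.
(625 - 0) mod 6 = 1, so s(625) = s(1) = 5.

5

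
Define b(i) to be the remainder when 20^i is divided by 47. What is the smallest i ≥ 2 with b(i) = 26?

7

Computing terms: b(1) = 20,  b(2) = 24,  b(3) = 10,  b(4) = 12,  b(5) = 5,  b(6) = 6,  b(7) = 26,  b(8) = 3,  b(9) = 13,  b(10) = 25,  b(11) = 30,  b(12) = 36,  b(13) = 15,  b(14) = 18,  b(15) = 31,  b(16) = 9,  b(17) = 39,  b(18) = 28,  b(19) = 43,  b(20) = 14,  b(21) = 45,  b(22) = 7,  b(23) = 46,  b(24) = 27,  b(25) = 23,  b(26) = 37,  b(27) = 35,  b(28) = 42,  b(29) = 41,  b(30) = 21,  b(31) = 44,  b(32) = 34,  b(33) = 22,  b(34) = 17,  b(35) = 11,  b(36) = 32,  b(37) = 29,  b(38) = 16,  b(39) = 38,  b(40) = 8,  b(41) = 19,  b(42) = 4,  b(43) = 33,  b(44) = 2,  b(45) = 40,  b(46) = 1,  b(47) = 20.
Since b(47) = b(1) = 20, the sequence is periodic with period 46.
The value 26 first appears (with i ≥ 2) at b(7).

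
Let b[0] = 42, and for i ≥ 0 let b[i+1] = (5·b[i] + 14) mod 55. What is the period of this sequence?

Listing terms: b[0] = 42, b[1] = 4, b[2] = 34, b[3] = 19, b[4] = 54, b[5] = 9, b[6] = 4.
Since b[6] = b[1] = 4, the sequence is eventually periodic: after a pre-period of length 1 it cycles with period 5.

5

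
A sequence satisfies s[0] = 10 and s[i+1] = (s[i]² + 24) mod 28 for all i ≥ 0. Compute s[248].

0

Listing terms: s[0] = 10, s[1] = 12, s[2] = 0, s[3] = 24, s[4] = 12.
Since s[4] = s[1] = 12, the sequence is eventually periodic: after a pre-period of length 1 it cycles with period 3.
For i ≥ 1, s[i] depends only on (i - 1) mod 3. (248 - 1) mod 3 = 1, so s[248] = s[2] = 0.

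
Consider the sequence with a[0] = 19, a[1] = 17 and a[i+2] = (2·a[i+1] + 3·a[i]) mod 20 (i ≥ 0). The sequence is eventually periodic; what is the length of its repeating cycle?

Listing terms: a[0] = 19; a[1] = 17; a[2] = 11; a[3] = 13; a[4] = 19; a[5] = 17.
The sequence repeats with period 4.

4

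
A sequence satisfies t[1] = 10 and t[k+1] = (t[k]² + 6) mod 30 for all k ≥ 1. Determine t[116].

Listing terms: t[1] = 10, t[2] = 16, t[3] = 22, t[4] = 10.
The sequence repeats with period 3.
(116 - 1) mod 3 = 1, so t[116] = t[2] = 16.

16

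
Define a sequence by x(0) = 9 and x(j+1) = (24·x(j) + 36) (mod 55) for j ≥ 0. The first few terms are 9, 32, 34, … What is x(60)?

9

We have x(0) = 9, x(1) = 32, x(2) = 34, x(3) = 27, x(4) = 24, x(5) = 7, x(6) = 39, x(7) = 37, x(8) = 44, x(9) = 47, x(10) = 9.
The sequence repeats with period 10.
So x(60) = x(0 + ((60-0) mod 10)) = x(0) = 9.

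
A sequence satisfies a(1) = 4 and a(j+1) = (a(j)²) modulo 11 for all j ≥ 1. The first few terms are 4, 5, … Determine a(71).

3

Computing terms: a(1) = 4, a(2) = 5, a(3) = 3, a(4) = 9, a(5) = 4.
Since a(5) = a(1) = 4, the sequence is periodic with period 4.
(71 - 1) mod 4 = 2, so a(71) = a(3) = 3.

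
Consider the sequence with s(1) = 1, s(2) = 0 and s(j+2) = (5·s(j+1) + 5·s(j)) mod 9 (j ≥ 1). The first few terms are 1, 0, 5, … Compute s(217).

Listing terms: s(1) = 1,  s(2) = 0,  s(3) = 5,  s(4) = 7,  s(5) = 6,  s(6) = 2,  s(7) = 4,  s(8) = 3,  s(9) = 8,  s(10) = 1,  s(11) = 0.
Since (s(10), s(11)) = (s(1), s(2)) = (1, 0) (two consecutive terms determine the rest), the sequence is periodic with period 9.
(217 - 1) mod 9 = 0, so s(217) = s(1) = 1.

1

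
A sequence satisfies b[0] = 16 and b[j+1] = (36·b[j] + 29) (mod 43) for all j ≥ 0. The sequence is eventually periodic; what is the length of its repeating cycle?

Listing terms: b[0] = 16,  b[1] = 3,  b[2] = 8,  b[3] = 16.
The sequence repeats with period 3.

3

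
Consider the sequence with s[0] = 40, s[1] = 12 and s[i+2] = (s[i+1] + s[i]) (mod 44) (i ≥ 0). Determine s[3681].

12

s[0] = 40; s[1] = 12; s[2] = 8; s[3] = 20; s[4] = 28; s[5] = 4; s[6] = 32; s[7] = 36; s[8] = 24; s[9] = 16; s[10] = 40; s[11] = 12.
Since (s[10], s[11]) = (s[0], s[1]) = (40, 12) (two consecutive terms determine the rest), the sequence is periodic with period 10.
So s[3681] = s[0 + ((3681-0) mod 10)] = s[1] = 12.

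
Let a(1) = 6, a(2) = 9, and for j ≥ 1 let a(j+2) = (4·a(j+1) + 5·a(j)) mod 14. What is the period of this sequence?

Listing terms: a(1) = 6,  a(2) = 9,  a(3) = 10,  a(4) = 1,  a(5) = 12,  a(6) = 11,  a(7) = 6,  a(8) = 9.
Since (a(7), a(8)) = (a(1), a(2)) = (6, 9) (two consecutive terms determine the rest), the sequence is periodic with period 6.

6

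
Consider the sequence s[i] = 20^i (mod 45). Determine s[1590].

Listing terms: s[1] = 20, s[2] = 40, s[3] = 35, s[4] = 25, s[5] = 5, s[6] = 10, s[7] = 20.
Since s[7] = s[1] = 20, the sequence is periodic with period 6.
(1590 - 1) mod 6 = 5, so s[1590] = s[6] = 10.

10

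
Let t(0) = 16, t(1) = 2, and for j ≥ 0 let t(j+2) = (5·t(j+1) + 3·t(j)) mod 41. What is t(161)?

t(0) = 16, t(1) = 2, t(2) = 17, t(3) = 9, t(4) = 14, t(5) = 15, t(6) = 35, t(7) = 15, t(8) = 16, t(9) = 2.
Since (t(8), t(9)) = (t(0), t(1)) = (16, 2) (two consecutive terms determine the rest), the sequence is periodic with period 8.
So t(161) = t(0 + ((161-0) mod 8)) = t(1) = 2.

2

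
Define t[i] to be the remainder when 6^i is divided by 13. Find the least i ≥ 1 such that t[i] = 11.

11

Listing terms: t[0] = 1,  t[1] = 6,  t[2] = 10,  t[3] = 8,  t[4] = 9,  t[5] = 2,  t[6] = 12,  t[7] = 7,  t[8] = 3,  t[9] = 5,  t[10] = 4,  t[11] = 11,  t[12] = 1.
Since t[12] = t[0] = 1, the sequence is periodic with period 12.
The value 11 first appears (with i ≥ 1) at t[11].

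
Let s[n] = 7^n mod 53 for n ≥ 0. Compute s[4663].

43

s[0] = 1,  s[1] = 7,  s[2] = 49,  s[3] = 25,  s[4] = 16,  s[5] = 6,  s[6] = 42,  s[7] = 29,  s[8] = 44,  s[9] = 43,  s[10] = 36,  s[11] = 40,  s[12] = 15,  s[13] = 52,  s[14] = 46,  s[15] = 4,  s[16] = 28,  s[17] = 37,  s[18] = 47,  s[19] = 11,  s[20] = 24,  s[21] = 9,  s[22] = 10,  s[23] = 17,  s[24] = 13,  s[25] = 38,  s[26] = 1.
Since s[26] = s[0] = 1, the sequence is periodic with period 26.
So s[4663] = s[0 + ((4663-0) mod 26)] = s[9] = 43.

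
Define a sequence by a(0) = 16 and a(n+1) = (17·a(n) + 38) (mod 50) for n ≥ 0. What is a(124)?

46

Computing terms: a(0) = 16; a(1) = 10; a(2) = 8; a(3) = 24; a(4) = 46; a(5) = 20; a(6) = 28; a(7) = 14; a(8) = 26; a(9) = 30; a(10) = 48; a(11) = 4; a(12) = 6; a(13) = 40; a(14) = 18; a(15) = 44; a(16) = 36; a(17) = 0; a(18) = 38; a(19) = 34; a(20) = 16.
The sequence repeats with period 20.
(124 - 0) mod 20 = 4, so a(124) = a(4) = 46.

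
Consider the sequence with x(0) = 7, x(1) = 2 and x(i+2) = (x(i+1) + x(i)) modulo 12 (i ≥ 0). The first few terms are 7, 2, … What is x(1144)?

We have x(0) = 7,  x(1) = 2,  x(2) = 9,  x(3) = 11,  x(4) = 8,  x(5) = 7,  x(6) = 3,  x(7) = 10,  x(8) = 1,  x(9) = 11,  x(10) = 0,  x(11) = 11,  x(12) = 11,  x(13) = 10,  x(14) = 9,  x(15) = 7,  x(16) = 4,  x(17) = 11,  x(18) = 3,  x(19) = 2,  x(20) = 5,  x(21) = 7,  x(22) = 0,  x(23) = 7,  x(24) = 7,  x(25) = 2.
Since (x(24), x(25)) = (x(0), x(1)) = (7, 2) (two consecutive terms determine the rest), the sequence is periodic with period 24.
(1144 - 0) mod 24 = 16, so x(1144) = x(16) = 4.

4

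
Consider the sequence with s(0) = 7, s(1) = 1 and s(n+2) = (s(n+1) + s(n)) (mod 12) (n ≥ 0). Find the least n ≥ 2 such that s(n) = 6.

11

We have s(0) = 7, s(1) = 1, s(2) = 8, s(3) = 9, s(4) = 5, s(5) = 2, s(6) = 7, s(7) = 9, s(8) = 4, s(9) = 1, s(10) = 5, s(11) = 6, s(12) = 11, s(13) = 5, s(14) = 4, s(15) = 9, s(16) = 1, s(17) = 10, s(18) = 11, s(19) = 9, s(20) = 8, s(21) = 5, s(22) = 1, s(23) = 6, s(24) = 7, s(25) = 1.
Since (s(24), s(25)) = (s(0), s(1)) = (7, 1) (two consecutive terms determine the rest), the sequence is periodic with period 24.
The value 6 first appears (with n ≥ 2) at s(11).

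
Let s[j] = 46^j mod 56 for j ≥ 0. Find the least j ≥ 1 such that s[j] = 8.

Listing terms: s[0] = 1; s[1] = 46; s[2] = 44; s[3] = 8; s[4] = 32; s[5] = 16; s[6] = 8.
Since s[6] = s[3] = 8, the sequence is eventually periodic: after a pre-period of length 3 it cycles with period 3.
The value 8 first appears (with j ≥ 1) at s[3].

3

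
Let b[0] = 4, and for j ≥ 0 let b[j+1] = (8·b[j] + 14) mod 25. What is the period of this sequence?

20

We have b[0] = 4; b[1] = 21; b[2] = 7; b[3] = 20; b[4] = 24; b[5] = 6; b[6] = 12; b[7] = 10; b[8] = 19; b[9] = 16; b[10] = 17; b[11] = 0; b[12] = 14; b[13] = 1; b[14] = 22; b[15] = 15; b[16] = 9; b[17] = 11; b[18] = 2; b[19] = 5; b[20] = 4.
Since b[20] = b[0] = 4, the sequence is periodic with period 20.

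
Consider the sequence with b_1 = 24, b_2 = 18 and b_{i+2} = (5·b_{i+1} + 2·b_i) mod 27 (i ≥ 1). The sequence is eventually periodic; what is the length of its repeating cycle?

b_1 = 24; b_2 = 18; b_3 = 3; b_4 = 24; b_5 = 18.
Since (b_4, b_5) = (b_1, b_2) = (24, 18) (two consecutive terms determine the rest), the sequence is periodic with period 3.

3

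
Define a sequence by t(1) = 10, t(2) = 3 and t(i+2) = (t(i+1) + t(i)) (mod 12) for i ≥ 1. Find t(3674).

3

t(1) = 10; t(2) = 3; t(3) = 1; t(4) = 4; t(5) = 5; t(6) = 9; t(7) = 2; t(8) = 11; t(9) = 1; t(10) = 0; t(11) = 1; t(12) = 1; t(13) = 2; t(14) = 3; t(15) = 5; t(16) = 8; t(17) = 1; t(18) = 9; t(19) = 10; t(20) = 7; t(21) = 5; t(22) = 0; t(23) = 5; t(24) = 5; t(25) = 10; t(26) = 3.
Since (t(25), t(26)) = (t(1), t(2)) = (10, 3) (two consecutive terms determine the rest), the sequence is periodic with period 24.
So t(3674) = t(1 + ((3674-1) mod 24)) = t(2) = 3.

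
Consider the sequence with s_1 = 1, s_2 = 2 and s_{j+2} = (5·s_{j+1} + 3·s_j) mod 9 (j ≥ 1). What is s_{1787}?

Listing terms: s_1 = 1, s_2 = 2, s_3 = 4, s_4 = 8, s_5 = 7, s_6 = 5, s_7 = 1, s_8 = 2.
The sequence repeats with period 6.
(1787 - 1) mod 6 = 4, so s_{1787} = s_5 = 7.

7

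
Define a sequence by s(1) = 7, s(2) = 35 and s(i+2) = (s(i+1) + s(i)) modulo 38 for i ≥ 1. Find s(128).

We have s(1) = 7; s(2) = 35; s(3) = 4; s(4) = 1; s(5) = 5; s(6) = 6; s(7) = 11; s(8) = 17; s(9) = 28; s(10) = 7; s(11) = 35.
Since (s(10), s(11)) = (s(1), s(2)) = (7, 35) (two consecutive terms determine the rest), the sequence is periodic with period 9.
So s(128) = s(1 + ((128-1) mod 9)) = s(2) = 35.

35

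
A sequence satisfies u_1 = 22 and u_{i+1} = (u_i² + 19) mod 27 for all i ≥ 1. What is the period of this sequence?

Listing terms: u_1 = 22; u_2 = 17; u_3 = 11; u_4 = 5; u_5 = 17.
Since u_5 = u_2 = 17, the sequence is eventually periodic: after a pre-period of length 1 it cycles with period 3.

3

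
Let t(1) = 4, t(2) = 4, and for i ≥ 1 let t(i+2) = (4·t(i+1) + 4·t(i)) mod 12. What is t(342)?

Listing terms: t(1) = 4; t(2) = 4; t(3) = 8; t(4) = 0; t(5) = 8; t(6) = 8; t(7) = 4; t(8) = 0; t(9) = 4; t(10) = 4.
Since (t(9), t(10)) = (t(1), t(2)) = (4, 4) (two consecutive terms determine the rest), the sequence is periodic with period 8.
(342 - 1) mod 8 = 5, so t(342) = t(6) = 8.

8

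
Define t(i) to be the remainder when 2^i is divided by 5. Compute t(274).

We have t(0) = 1,  t(1) = 2,  t(2) = 4,  t(3) = 3,  t(4) = 1.
Since t(4) = t(0) = 1, the sequence is periodic with period 4.
So t(274) = t(0 + ((274-0) mod 4)) = t(2) = 4.

4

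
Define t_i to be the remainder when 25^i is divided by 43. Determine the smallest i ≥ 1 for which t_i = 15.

Computing terms: t_0 = 1; t_1 = 25; t_2 = 23; t_3 = 16; t_4 = 13; t_5 = 24; t_6 = 41; t_7 = 36; t_8 = 40; t_9 = 11; t_{10} = 17; t_{11} = 38; t_{12} = 4; t_{13} = 14; t_{14} = 6; t_{15} = 21; t_{16} = 9; t_{17} = 10; t_{18} = 35; t_{19} = 15; t_{20} = 31; t_{21} = 1.
The sequence repeats with period 21.
The value 15 first appears (with i ≥ 1) at t_{19}.

19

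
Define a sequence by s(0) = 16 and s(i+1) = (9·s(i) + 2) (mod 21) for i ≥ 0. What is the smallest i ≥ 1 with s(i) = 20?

1

Computing terms: s(0) = 16; s(1) = 20; s(2) = 14; s(3) = 2; s(4) = 20.
Since s(4) = s(1) = 20, the sequence is eventually periodic: after a pre-period of length 1 it cycles with period 3.
The value 20 first appears (with i ≥ 1) at s(1).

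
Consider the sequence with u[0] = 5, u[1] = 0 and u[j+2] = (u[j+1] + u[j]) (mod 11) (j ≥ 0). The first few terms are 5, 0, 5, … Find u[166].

Listing terms: u[0] = 5; u[1] = 0; u[2] = 5; u[3] = 5; u[4] = 10; u[5] = 4; u[6] = 3; u[7] = 7; u[8] = 10; u[9] = 6; u[10] = 5; u[11] = 0.
The sequence repeats with period 10.
(166 - 0) mod 10 = 6, so u[166] = u[6] = 3.

3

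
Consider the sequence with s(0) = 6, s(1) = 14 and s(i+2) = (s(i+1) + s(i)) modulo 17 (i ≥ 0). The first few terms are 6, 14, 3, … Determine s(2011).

5

Listing terms: s(0) = 6; s(1) = 14; s(2) = 3; s(3) = 0; s(4) = 3; s(5) = 3; s(6) = 6; s(7) = 9; s(8) = 15; s(9) = 7; s(10) = 5; s(11) = 12; s(12) = 0; s(13) = 12; s(14) = 12; s(15) = 7; s(16) = 2; s(17) = 9; s(18) = 11; s(19) = 3; s(20) = 14; s(21) = 0; s(22) = 14; s(23) = 14; s(24) = 11; s(25) = 8; s(26) = 2; s(27) = 10; s(28) = 12; s(29) = 5; s(30) = 0; s(31) = 5; s(32) = 5; s(33) = 10; s(34) = 15; s(35) = 8; s(36) = 6; s(37) = 14.
The sequence repeats with period 36.
(2011 - 0) mod 36 = 31, so s(2011) = s(31) = 5.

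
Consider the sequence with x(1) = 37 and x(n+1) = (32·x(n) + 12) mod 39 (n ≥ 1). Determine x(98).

26

Computing terms: x(1) = 37; x(2) = 26; x(3) = 25; x(4) = 32; x(5) = 22; x(6) = 14; x(7) = 31; x(8) = 29; x(9) = 4; x(10) = 23; x(11) = 7; x(12) = 2; x(13) = 37.
Since x(13) = x(1) = 37, the sequence is periodic with period 12.
So x(98) = x(1 + ((98-1) mod 12)) = x(2) = 26.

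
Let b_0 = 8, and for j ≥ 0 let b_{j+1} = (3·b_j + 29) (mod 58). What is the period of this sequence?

b_0 = 8, b_1 = 53, b_2 = 14, b_3 = 13, b_4 = 10, b_5 = 1, b_6 = 32, b_7 = 9, b_8 = 56, b_9 = 23, b_{10} = 40, b_{11} = 33, b_{12} = 12, b_{13} = 7, b_{14} = 50, b_{15} = 5, b_{16} = 44, b_{17} = 45, b_{18} = 48, b_{19} = 57, b_{20} = 26, b_{21} = 49, b_{22} = 2, b_{23} = 35, b_{24} = 18, b_{25} = 25, b_{26} = 46, b_{27} = 51, b_{28} = 8.
The sequence repeats with period 28.

28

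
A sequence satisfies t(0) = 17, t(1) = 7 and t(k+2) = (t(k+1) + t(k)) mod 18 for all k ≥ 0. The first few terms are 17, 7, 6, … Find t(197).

We have t(0) = 17, t(1) = 7, t(2) = 6, t(3) = 13, t(4) = 1, t(5) = 14, t(6) = 15, t(7) = 11, t(8) = 8, t(9) = 1, t(10) = 9, t(11) = 10, t(12) = 1, t(13) = 11, t(14) = 12, t(15) = 5, t(16) = 17, t(17) = 4, t(18) = 3, t(19) = 7, t(20) = 10, t(21) = 17, t(22) = 9, t(23) = 8, t(24) = 17, t(25) = 7.
The sequence repeats with period 24.
So t(197) = t(0 + ((197-0) mod 24)) = t(5) = 14.

14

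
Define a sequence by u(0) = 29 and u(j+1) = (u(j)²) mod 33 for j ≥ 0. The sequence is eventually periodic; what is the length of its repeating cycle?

Computing terms: u(0) = 29, u(1) = 16, u(2) = 25, u(3) = 31, u(4) = 4, u(5) = 16.
Since u(5) = u(1) = 16, the sequence is eventually periodic: after a pre-period of length 1 it cycles with period 4.

4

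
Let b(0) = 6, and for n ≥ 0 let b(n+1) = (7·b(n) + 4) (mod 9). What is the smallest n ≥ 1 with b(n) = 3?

Computing terms: b(0) = 6; b(1) = 1; b(2) = 2; b(3) = 0; b(4) = 4; b(5) = 5; b(6) = 3; b(7) = 7; b(8) = 8; b(9) = 6.
Since b(9) = b(0) = 6, the sequence is periodic with period 9.
The value 3 first appears (with n ≥ 1) at b(6).

6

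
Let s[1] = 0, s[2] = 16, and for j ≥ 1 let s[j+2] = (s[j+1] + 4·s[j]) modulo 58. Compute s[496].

s[1] = 0; s[2] = 16; s[3] = 16; s[4] = 22; s[5] = 28; s[6] = 0; s[7] = 54; s[8] = 54; s[9] = 38; s[10] = 22; s[11] = 0; s[12] = 30; s[13] = 30; s[14] = 34; s[15] = 38; s[16] = 0; s[17] = 36; s[18] = 36; s[19] = 6; s[20] = 34; s[21] = 0; s[22] = 20; s[23] = 20; s[24] = 42; s[25] = 6; s[26] = 0; s[27] = 24; s[28] = 24; s[29] = 4; s[30] = 42; s[31] = 0; s[32] = 52; s[33] = 52; s[34] = 28; s[35] = 4; s[36] = 0; s[37] = 16.
The sequence repeats with period 35.
So s[496] = s[1 + ((496-1) mod 35)] = s[6] = 0.

0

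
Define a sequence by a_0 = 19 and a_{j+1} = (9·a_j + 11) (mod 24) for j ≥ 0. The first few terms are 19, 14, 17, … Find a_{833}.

14

We have a_0 = 19, a_1 = 14, a_2 = 17, a_3 = 20, a_4 = 23, a_5 = 2, a_6 = 5, a_7 = 8, a_8 = 11, a_9 = 14.
Since a_9 = a_1 = 14, the sequence is eventually periodic: after a pre-period of length 1 it cycles with period 8.
For j ≥ 1, a_j depends only on (j - 1) mod 8. (833 - 1) mod 8 = 0, so a_{833} = a_1 = 14.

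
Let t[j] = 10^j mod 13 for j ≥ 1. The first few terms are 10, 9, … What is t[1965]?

t[1] = 10; t[2] = 9; t[3] = 12; t[4] = 3; t[5] = 4; t[6] = 1; t[7] = 10.
Since t[7] = t[1] = 10, the sequence is periodic with period 6.
(1965 - 1) mod 6 = 2, so t[1965] = t[3] = 12.

12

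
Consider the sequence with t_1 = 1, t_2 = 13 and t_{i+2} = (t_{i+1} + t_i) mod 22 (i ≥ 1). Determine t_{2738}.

t_1 = 1, t_2 = 13, t_3 = 14, t_4 = 5, t_5 = 19, t_6 = 2, t_7 = 21, t_8 = 1, t_9 = 0, t_{10} = 1, t_{11} = 1, t_{12} = 2, t_{13} = 3, t_{14} = 5, t_{15} = 8, t_{16} = 13, t_{17} = 21, t_{18} = 12, t_{19} = 11, t_{20} = 1, t_{21} = 12, t_{22} = 13, t_{23} = 3, t_{24} = 16, t_{25} = 19, t_{26} = 13, t_{27} = 10, t_{28} = 1, t_{29} = 11, t_{30} = 12, t_{31} = 1, t_{32} = 13.
Since (t_{31}, t_{32}) = (t_1, t_2) = (1, 13) (two consecutive terms determine the rest), the sequence is periodic with period 30.
So t_{2738} = t_{1 + ((2738-1) mod 30)} = t_8 = 1.

1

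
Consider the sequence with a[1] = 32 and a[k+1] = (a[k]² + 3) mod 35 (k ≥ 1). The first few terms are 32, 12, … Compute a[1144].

Computing terms: a[1] = 32; a[2] = 12; a[3] = 7; a[4] = 17; a[5] = 12.
Since a[5] = a[2] = 12, the sequence is eventually periodic: after a pre-period of length 1 it cycles with period 3.
For k ≥ 2, a[k] depends only on (k - 2) mod 3. (1144 - 2) mod 3 = 2, so a[1144] = a[4] = 17.

17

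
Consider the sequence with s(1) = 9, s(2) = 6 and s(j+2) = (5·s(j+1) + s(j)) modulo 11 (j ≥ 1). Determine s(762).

2

Listing terms: s(1) = 9,  s(2) = 6,  s(3) = 6,  s(4) = 3,  s(5) = 10,  s(6) = 9,  s(7) = 0,  s(8) = 9,  s(9) = 1,  s(10) = 3,  s(11) = 5,  s(12) = 6,  s(13) = 2,  s(14) = 5,  s(15) = 5,  s(16) = 8,  s(17) = 1,  s(18) = 2,  s(19) = 0,  s(20) = 2,  s(21) = 10,  s(22) = 8,  s(23) = 6,  s(24) = 5,  s(25) = 9,  s(26) = 6.
The sequence repeats with period 24.
(762 - 1) mod 24 = 17, so s(762) = s(18) = 2.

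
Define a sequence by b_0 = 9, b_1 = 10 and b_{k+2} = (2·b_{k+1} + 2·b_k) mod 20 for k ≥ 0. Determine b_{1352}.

We have b_0 = 9,  b_1 = 10,  b_2 = 18,  b_3 = 16,  b_4 = 8,  b_5 = 8,  b_6 = 12,  b_7 = 0,  b_8 = 4,  b_9 = 8,  b_{10} = 4,  b_{11} = 4,  b_{12} = 16,  b_{13} = 0,  b_{14} = 12,  b_{15} = 4,  b_{16} = 12,  b_{17} = 12,  b_{18} = 8,  b_{19} = 0,  b_{20} = 16,  b_{21} = 12,  b_{22} = 16,  b_{23} = 16,  b_{24} = 4,  b_{25} = 0,  b_{26} = 8,  b_{27} = 16,  b_{28} = 8.
Since (b_{27}, b_{28}) = (b_3, b_4) = (16, 8) (two consecutive terms determine the rest), the sequence is eventually periodic: after a pre-period of length 3 it cycles with period 24.
For k ≥ 3, b_k depends only on (k - 3) mod 24. (1352 - 3) mod 24 = 5, so b_{1352} = b_8 = 4.

4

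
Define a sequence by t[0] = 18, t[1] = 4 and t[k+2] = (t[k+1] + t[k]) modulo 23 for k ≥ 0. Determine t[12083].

t[0] = 18,  t[1] = 4,  t[2] = 22,  t[3] = 3,  t[4] = 2,  t[5] = 5,  t[6] = 7,  t[7] = 12,  t[8] = 19,  t[9] = 8,  t[10] = 4,  t[11] = 12,  t[12] = 16,  t[13] = 5,  t[14] = 21,  t[15] = 3,  t[16] = 1,  t[17] = 4,  t[18] = 5,  t[19] = 9,  t[20] = 14,  t[21] = 0,  t[22] = 14,  t[23] = 14,  t[24] = 5,  t[25] = 19,  t[26] = 1,  t[27] = 20,  t[28] = 21,  t[29] = 18,  t[30] = 16,  t[31] = 11,  t[32] = 4,  t[33] = 15,  t[34] = 19,  t[35] = 11,  t[36] = 7,  t[37] = 18,  t[38] = 2,  t[39] = 20,  t[40] = 22,  t[41] = 19,  t[42] = 18,  t[43] = 14,  t[44] = 9,  t[45] = 0,  t[46] = 9,  t[47] = 9,  t[48] = 18,  t[49] = 4.
Since (t[48], t[49]) = (t[0], t[1]) = (18, 4) (two consecutive terms determine the rest), the sequence is periodic with period 48.
So t[12083] = t[0 + ((12083-0) mod 48)] = t[35] = 11.

11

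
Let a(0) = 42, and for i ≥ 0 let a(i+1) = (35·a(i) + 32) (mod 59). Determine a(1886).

Listing terms: a(0) = 42,  a(1) = 27,  a(2) = 33,  a(3) = 7,  a(4) = 41,  a(5) = 51,  a(6) = 47,  a(7) = 25,  a(8) = 22,  a(9) = 35,  a(10) = 18,  a(11) = 13,  a(12) = 15,  a(13) = 26,  a(14) = 57,  a(15) = 21,  a(16) = 0,  a(17) = 32,  a(18) = 31,  a(19) = 55,  a(20) = 10,  a(21) = 28,  a(22) = 9,  a(23) = 52,  a(24) = 23,  a(25) = 11,  a(26) = 4,  a(27) = 54,  a(28) = 34,  a(29) = 42.
The sequence repeats with period 29.
(1886 - 0) mod 29 = 1, so a(1886) = a(1) = 27.

27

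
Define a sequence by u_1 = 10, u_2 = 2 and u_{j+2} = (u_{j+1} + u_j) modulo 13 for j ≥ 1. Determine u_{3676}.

Listing terms: u_1 = 10,  u_2 = 2,  u_3 = 12,  u_4 = 1,  u_5 = 0,  u_6 = 1,  u_7 = 1,  u_8 = 2,  u_9 = 3,  u_{10} = 5,  u_{11} = 8,  u_{12} = 0,  u_{13} = 8,  u_{14} = 8,  u_{15} = 3,  u_{16} = 11,  u_{17} = 1,  u_{18} = 12,  u_{19} = 0,  u_{20} = 12,  u_{21} = 12,  u_{22} = 11,  u_{23} = 10,  u_{24} = 8,  u_{25} = 5,  u_{26} = 0,  u_{27} = 5,  u_{28} = 5,  u_{29} = 10,  u_{30} = 2.
The sequence repeats with period 28.
So u_{3676} = u_{1 + ((3676-1) mod 28)} = u_8 = 2.

2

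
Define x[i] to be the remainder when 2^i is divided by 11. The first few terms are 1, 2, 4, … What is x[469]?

6

x[0] = 1, x[1] = 2, x[2] = 4, x[3] = 8, x[4] = 5, x[5] = 10, x[6] = 9, x[7] = 7, x[8] = 3, x[9] = 6, x[10] = 1.
The sequence repeats with period 10.
So x[469] = x[0 + ((469-0) mod 10)] = x[9] = 6.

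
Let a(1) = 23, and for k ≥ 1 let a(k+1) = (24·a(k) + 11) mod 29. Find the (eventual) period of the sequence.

7

a(1) = 23,  a(2) = 12,  a(3) = 9,  a(4) = 24,  a(5) = 7,  a(6) = 5,  a(7) = 15,  a(8) = 23.
Since a(8) = a(1) = 23, the sequence is periodic with period 7.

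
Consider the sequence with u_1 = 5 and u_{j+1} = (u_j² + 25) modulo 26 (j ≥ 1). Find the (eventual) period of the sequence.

6

We have u_1 = 5; u_2 = 24; u_3 = 3; u_4 = 8; u_5 = 11; u_6 = 16; u_7 = 21; u_8 = 24.
Since u_8 = u_2 = 24, the sequence is eventually periodic: after a pre-period of length 1 it cycles with period 6.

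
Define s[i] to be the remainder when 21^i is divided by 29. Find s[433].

11

Listing terms: s[0] = 1, s[1] = 21, s[2] = 6, s[3] = 10, s[4] = 7, s[5] = 2, s[6] = 13, s[7] = 12, s[8] = 20, s[9] = 14, s[10] = 4, s[11] = 26, s[12] = 24, s[13] = 11, s[14] = 28, s[15] = 8, s[16] = 23, s[17] = 19, s[18] = 22, s[19] = 27, s[20] = 16, s[21] = 17, s[22] = 9, s[23] = 15, s[24] = 25, s[25] = 3, s[26] = 5, s[27] = 18, s[28] = 1.
Since s[28] = s[0] = 1, the sequence is periodic with period 28.
(433 - 0) mod 28 = 13, so s[433] = s[13] = 11.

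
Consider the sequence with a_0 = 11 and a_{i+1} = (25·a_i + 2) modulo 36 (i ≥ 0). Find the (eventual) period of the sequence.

18

Listing terms: a_0 = 11, a_1 = 25, a_2 = 15, a_3 = 17, a_4 = 31, a_5 = 21, a_6 = 23, a_7 = 1, a_8 = 27, a_9 = 29, a_{10} = 7, a_{11} = 33, a_{12} = 35, a_{13} = 13, a_{14} = 3, a_{15} = 5, a_{16} = 19, a_{17} = 9, a_{18} = 11.
The sequence repeats with period 18.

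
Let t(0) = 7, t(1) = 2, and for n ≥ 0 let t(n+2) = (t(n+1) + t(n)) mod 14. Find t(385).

2

Listing terms: t(0) = 7,  t(1) = 2,  t(2) = 9,  t(3) = 11,  t(4) = 6,  t(5) = 3,  t(6) = 9,  t(7) = 12,  t(8) = 7,  t(9) = 5,  t(10) = 12,  t(11) = 3,  t(12) = 1,  t(13) = 4,  t(14) = 5,  t(15) = 9,  t(16) = 0,  t(17) = 9,  t(18) = 9,  t(19) = 4,  t(20) = 13,  t(21) = 3,  t(22) = 2,  t(23) = 5,  t(24) = 7,  t(25) = 12,  t(26) = 5,  t(27) = 3,  t(28) = 8,  t(29) = 11,  t(30) = 5,  t(31) = 2,  t(32) = 7,  t(33) = 9,  t(34) = 2,  t(35) = 11,  t(36) = 13,  t(37) = 10,  t(38) = 9,  t(39) = 5,  t(40) = 0,  t(41) = 5,  t(42) = 5,  t(43) = 10,  t(44) = 1,  t(45) = 11,  t(46) = 12,  t(47) = 9,  t(48) = 7,  t(49) = 2.
The sequence repeats with period 48.
So t(385) = t(0 + ((385-0) mod 48)) = t(1) = 2.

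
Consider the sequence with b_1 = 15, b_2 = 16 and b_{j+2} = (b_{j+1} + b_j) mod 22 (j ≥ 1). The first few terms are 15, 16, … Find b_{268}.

b_1 = 15; b_2 = 16; b_3 = 9; b_4 = 3; b_5 = 12; b_6 = 15; b_7 = 5; b_8 = 20; b_9 = 3; b_{10} = 1; b_{11} = 4; b_{12} = 5; b_{13} = 9; b_{14} = 14; b_{15} = 1; b_{16} = 15; b_{17} = 16.
Since (b_{16}, b_{17}) = (b_1, b_2) = (15, 16) (two consecutive terms determine the rest), the sequence is periodic with period 15.
(268 - 1) mod 15 = 12, so b_{268} = b_{13} = 9.

9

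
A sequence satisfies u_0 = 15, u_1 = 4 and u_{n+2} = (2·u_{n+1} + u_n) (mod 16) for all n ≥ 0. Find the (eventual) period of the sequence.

u_0 = 15, u_1 = 4, u_2 = 7, u_3 = 2, u_4 = 11, u_5 = 8, u_6 = 11, u_7 = 14, u_8 = 7, u_9 = 12, u_{10} = 15, u_{11} = 10, u_{12} = 3, u_{13} = 0, u_{14} = 3, u_{15} = 6, u_{16} = 15, u_{17} = 4.
The sequence repeats with period 16.

16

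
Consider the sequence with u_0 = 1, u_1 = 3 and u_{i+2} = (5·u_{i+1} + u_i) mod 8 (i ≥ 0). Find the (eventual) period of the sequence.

12

u_0 = 1, u_1 = 3, u_2 = 0, u_3 = 3, u_4 = 7, u_5 = 6, u_6 = 5, u_7 = 7, u_8 = 0, u_9 = 7, u_{10} = 3, u_{11} = 6, u_{12} = 1, u_{13} = 3.
The sequence repeats with period 12.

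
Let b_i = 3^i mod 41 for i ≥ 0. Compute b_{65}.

3

Computing terms: b_0 = 1,  b_1 = 3,  b_2 = 9,  b_3 = 27,  b_4 = 40,  b_5 = 38,  b_6 = 32,  b_7 = 14,  b_8 = 1.
The sequence repeats with period 8.
(65 - 0) mod 8 = 1, so b_{65} = b_1 = 3.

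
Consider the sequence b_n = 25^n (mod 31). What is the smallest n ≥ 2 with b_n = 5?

Computing terms: b_1 = 25, b_2 = 5, b_3 = 1, b_4 = 25.
Since b_4 = b_1 = 25, the sequence is periodic with period 3.
The value 5 first appears (with n ≥ 2) at b_2.

2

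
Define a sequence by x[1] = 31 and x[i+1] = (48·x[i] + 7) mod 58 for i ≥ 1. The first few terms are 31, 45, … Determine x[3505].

Listing terms: x[1] = 31,  x[2] = 45,  x[3] = 21,  x[4] = 29,  x[5] = 7,  x[6] = 53,  x[7] = 57,  x[8] = 17,  x[9] = 11,  x[10] = 13,  x[11] = 51,  x[12] = 19,  x[13] = 49,  x[14] = 39,  x[15] = 23,  x[16] = 9,  x[17] = 33,  x[18] = 25,  x[19] = 47,  x[20] = 1,  x[21] = 55,  x[22] = 37,  x[23] = 43,  x[24] = 41,  x[25] = 3,  x[26] = 35,  x[27] = 5,  x[28] = 15,  x[29] = 31.
The sequence repeats with period 28.
(3505 - 1) mod 28 = 4, so x[3505] = x[5] = 7.

7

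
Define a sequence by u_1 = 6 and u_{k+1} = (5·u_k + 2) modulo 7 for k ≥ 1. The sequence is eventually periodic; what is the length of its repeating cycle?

Listing terms: u_1 = 6,  u_2 = 4,  u_3 = 1,  u_4 = 0,  u_5 = 2,  u_6 = 5,  u_7 = 6.
Since u_7 = u_1 = 6, the sequence is periodic with period 6.

6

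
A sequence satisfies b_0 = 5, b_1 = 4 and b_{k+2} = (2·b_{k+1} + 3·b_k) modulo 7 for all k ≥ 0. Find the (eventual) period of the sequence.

b_0 = 5, b_1 = 4, b_2 = 2, b_3 = 2, b_4 = 3, b_5 = 5, b_6 = 5, b_7 = 4.
Since (b_6, b_7) = (b_0, b_1) = (5, 4) (two consecutive terms determine the rest), the sequence is periodic with period 6.

6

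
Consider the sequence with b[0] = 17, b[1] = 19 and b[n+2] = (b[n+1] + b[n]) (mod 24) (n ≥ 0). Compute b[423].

Listing terms: b[0] = 17; b[1] = 19; b[2] = 12; b[3] = 7; b[4] = 19; b[5] = 2; b[6] = 21; b[7] = 23; b[8] = 20; b[9] = 19; b[10] = 15; b[11] = 10; b[12] = 1; b[13] = 11; b[14] = 12; b[15] = 23; b[16] = 11; b[17] = 10; b[18] = 21; b[19] = 7; b[20] = 4; b[21] = 11; b[22] = 15; b[23] = 2; b[24] = 17; b[25] = 19.
Since (b[24], b[25]) = (b[0], b[1]) = (17, 19) (two consecutive terms determine the rest), the sequence is periodic with period 24.
So b[423] = b[0 + ((423-0) mod 24)] = b[15] = 23.

23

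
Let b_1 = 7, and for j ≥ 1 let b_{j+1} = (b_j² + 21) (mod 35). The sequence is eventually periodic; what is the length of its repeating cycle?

3

Listing terms: b_1 = 7, b_2 = 0, b_3 = 21, b_4 = 7.
Since b_4 = b_1 = 7, the sequence is periodic with period 3.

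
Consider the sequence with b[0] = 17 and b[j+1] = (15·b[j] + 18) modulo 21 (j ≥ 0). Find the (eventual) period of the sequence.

Listing terms: b[0] = 17,  b[1] = 0,  b[2] = 18,  b[3] = 15,  b[4] = 12,  b[5] = 9,  b[6] = 6,  b[7] = 3,  b[8] = 0.
Since b[8] = b[1] = 0, the sequence is eventually periodic: after a pre-period of length 1 it cycles with period 7.

7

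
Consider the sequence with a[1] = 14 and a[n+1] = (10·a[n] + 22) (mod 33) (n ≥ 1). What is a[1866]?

19

a[1] = 14,  a[2] = 30,  a[3] = 25,  a[4] = 8,  a[5] = 3,  a[6] = 19,  a[7] = 14.
Since a[7] = a[1] = 14, the sequence is periodic with period 6.
(1866 - 1) mod 6 = 5, so a[1866] = a[6] = 19.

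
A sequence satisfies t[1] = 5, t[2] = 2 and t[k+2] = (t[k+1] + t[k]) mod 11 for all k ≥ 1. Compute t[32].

2

Listing terms: t[1] = 5, t[2] = 2, t[3] = 7, t[4] = 9, t[5] = 5, t[6] = 3, t[7] = 8, t[8] = 0, t[9] = 8, t[10] = 8, t[11] = 5, t[12] = 2.
The sequence repeats with period 10.
So t[32] = t[1 + ((32-1) mod 10)] = t[2] = 2.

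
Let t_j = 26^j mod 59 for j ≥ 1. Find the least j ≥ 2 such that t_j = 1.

29

t_1 = 26; t_2 = 27; t_3 = 53; t_4 = 21; t_5 = 15; t_6 = 36; t_7 = 51; t_8 = 28; t_9 = 20; t_{10} = 48; t_{11} = 9; t_{12} = 57; t_{13} = 7; t_{14} = 5; t_{15} = 12; t_{16} = 17; t_{17} = 29; t_{18} = 46; t_{19} = 16; t_{20} = 3; t_{21} = 19; t_{22} = 22; t_{23} = 41; t_{24} = 4; t_{25} = 45; t_{26} = 49; t_{27} = 35; t_{28} = 25; t_{29} = 1; t_{30} = 26.
The sequence repeats with period 29.
The value 1 first appears (with j ≥ 2) at t_{29}.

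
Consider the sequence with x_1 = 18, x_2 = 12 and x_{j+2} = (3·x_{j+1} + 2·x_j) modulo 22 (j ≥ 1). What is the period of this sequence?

x_1 = 18, x_2 = 12, x_3 = 6, x_4 = 20, x_5 = 6, x_6 = 14, x_7 = 10, x_8 = 14, x_9 = 18, x_{10} = 16, x_{11} = 18, x_{12} = 20, x_{13} = 8, x_{14} = 20, x_{15} = 10, x_{16} = 4, x_{17} = 10, x_{18} = 16, x_{19} = 2, x_{20} = 16, x_{21} = 8, x_{22} = 12, x_{23} = 8, x_{24} = 4, x_{25} = 6, x_{26} = 4, x_{27} = 2, x_{28} = 14, x_{29} = 2, x_{30} = 12, x_{31} = 18, x_{32} = 12.
The sequence repeats with period 30.

30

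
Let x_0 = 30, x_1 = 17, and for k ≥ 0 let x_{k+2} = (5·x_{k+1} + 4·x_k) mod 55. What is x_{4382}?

x_0 = 30; x_1 = 17; x_2 = 40; x_3 = 48; x_4 = 15; x_5 = 47; x_6 = 20; x_7 = 13; x_8 = 35; x_9 = 7; x_{10} = 10; x_{11} = 23; x_{12} = 45; x_{13} = 42; x_{14} = 5; x_{15} = 28; x_{16} = 50; x_{17} = 32; x_{18} = 30; x_{19} = 3; x_{20} = 25; x_{21} = 27; x_{22} = 15; x_{23} = 18; x_{24} = 40; x_{25} = 52; x_{26} = 35; x_{27} = 53; x_{28} = 20; x_{29} = 37; x_{30} = 45; x_{31} = 43; x_{32} = 10; x_{33} = 2; x_{34} = 50; x_{35} = 38; x_{36} = 5; x_{37} = 12; x_{38} = 25; x_{39} = 8; x_{40} = 30; x_{41} = 17.
The sequence repeats with period 40.
So x_{4382} = x_{0 + ((4382-0) mod 40)} = x_{22} = 15.

15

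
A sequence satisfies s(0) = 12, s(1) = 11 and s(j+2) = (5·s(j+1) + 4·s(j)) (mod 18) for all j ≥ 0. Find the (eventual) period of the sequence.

24

Listing terms: s(0) = 12,  s(1) = 11,  s(2) = 13,  s(3) = 1,  s(4) = 3,  s(5) = 1,  s(6) = 17,  s(7) = 17,  s(8) = 9,  s(9) = 5,  s(10) = 7,  s(11) = 1,  s(12) = 15,  s(13) = 7,  s(14) = 5,  s(15) = 17,  s(16) = 15,  s(17) = 17,  s(18) = 1,  s(19) = 1,  s(20) = 9,  s(21) = 13,  s(22) = 11,  s(23) = 17,  s(24) = 3,  s(25) = 11,  s(26) = 13.
Since (s(25), s(26)) = (s(1), s(2)) = (11, 13) (two consecutive terms determine the rest), the sequence is eventually periodic: after a pre-period of length 1 it cycles with period 24.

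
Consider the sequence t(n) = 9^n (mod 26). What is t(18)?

1

t(0) = 1, t(1) = 9, t(2) = 3, t(3) = 1.
Since t(3) = t(0) = 1, the sequence is periodic with period 3.
(18 - 0) mod 3 = 0, so t(18) = t(0) = 1.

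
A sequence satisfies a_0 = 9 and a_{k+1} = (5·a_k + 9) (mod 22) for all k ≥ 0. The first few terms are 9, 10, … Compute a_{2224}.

11

We have a_0 = 9; a_1 = 10; a_2 = 15; a_3 = 18; a_4 = 11; a_5 = 20; a_6 = 21; a_7 = 4; a_8 = 7; a_9 = 0; a_{10} = 9.
Since a_{10} = a_0 = 9, the sequence is periodic with period 10.
(2224 - 0) mod 10 = 4, so a_{2224} = a_4 = 11.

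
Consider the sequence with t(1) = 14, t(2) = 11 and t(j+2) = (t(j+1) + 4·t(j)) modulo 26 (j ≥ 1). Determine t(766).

19

Computing terms: t(1) = 14, t(2) = 11, t(3) = 15, t(4) = 7, t(5) = 15, t(6) = 17, t(7) = 25, t(8) = 15, t(9) = 11, t(10) = 19, t(11) = 11, t(12) = 9, t(13) = 1, t(14) = 11, t(15) = 15.
Since (t(14), t(15)) = (t(2), t(3)) = (11, 15) (two consecutive terms determine the rest), the sequence is eventually periodic: after a pre-period of length 1 it cycles with period 12.
For j ≥ 2, t(j) depends only on (j - 2) mod 12. (766 - 2) mod 12 = 8, so t(766) = t(10) = 19.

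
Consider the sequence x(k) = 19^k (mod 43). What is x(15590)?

Listing terms: x(1) = 19,  x(2) = 17,  x(3) = 22,  x(4) = 31,  x(5) = 30,  x(6) = 11,  x(7) = 37,  x(8) = 15,  x(9) = 27,  x(10) = 40,  x(11) = 29,  x(12) = 35,  x(13) = 20,  x(14) = 36,  x(15) = 39,  x(16) = 10,  x(17) = 18,  x(18) = 41,  x(19) = 5,  x(20) = 9,  x(21) = 42,  x(22) = 24,  x(23) = 26,  x(24) = 21,  x(25) = 12,  x(26) = 13,  x(27) = 32,  x(28) = 6,  x(29) = 28,  x(30) = 16,  x(31) = 3,  x(32) = 14,  x(33) = 8,  x(34) = 23,  x(35) = 7,  x(36) = 4,  x(37) = 33,  x(38) = 25,  x(39) = 2,  x(40) = 38,  x(41) = 34,  x(42) = 1,  x(43) = 19.
Since x(43) = x(1) = 19, the sequence is periodic with period 42.
So x(15590) = x(1 + ((15590-1) mod 42)) = x(8) = 15.

15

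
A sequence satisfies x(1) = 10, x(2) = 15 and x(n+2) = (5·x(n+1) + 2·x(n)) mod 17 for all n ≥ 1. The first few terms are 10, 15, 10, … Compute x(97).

10

Listing terms: x(1) = 10,  x(2) = 15,  x(3) = 10,  x(4) = 12,  x(5) = 12,  x(6) = 16,  x(7) = 2,  x(8) = 8,  x(9) = 10,  x(10) = 15.
The sequence repeats with period 8.
(97 - 1) mod 8 = 0, so x(97) = x(1) = 10.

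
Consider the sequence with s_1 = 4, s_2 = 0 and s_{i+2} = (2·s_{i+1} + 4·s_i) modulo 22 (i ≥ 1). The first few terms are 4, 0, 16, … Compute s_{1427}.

4

We have s_1 = 4; s_2 = 0; s_3 = 16; s_4 = 10; s_5 = 18; s_6 = 10; s_7 = 4; s_8 = 4; s_9 = 2; s_{10} = 20; s_{11} = 4; s_{12} = 0.
The sequence repeats with period 10.
(1427 - 1) mod 10 = 6, so s_{1427} = s_7 = 4.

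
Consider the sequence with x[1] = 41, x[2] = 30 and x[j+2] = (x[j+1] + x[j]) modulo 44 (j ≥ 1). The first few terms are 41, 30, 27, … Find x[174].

x[1] = 41,  x[2] = 30,  x[3] = 27,  x[4] = 13,  x[5] = 40,  x[6] = 9,  x[7] = 5,  x[8] = 14,  x[9] = 19,  x[10] = 33,  x[11] = 8,  x[12] = 41,  x[13] = 5,  x[14] = 2,  x[15] = 7,  x[16] = 9,  x[17] = 16,  x[18] = 25,  x[19] = 41,  x[20] = 22,  x[21] = 19,  x[22] = 41,  x[23] = 16,  x[24] = 13,  x[25] = 29,  x[26] = 42,  x[27] = 27,  x[28] = 25,  x[29] = 8,  x[30] = 33,  x[31] = 41,  x[32] = 30.
Since (x[31], x[32]) = (x[1], x[2]) = (41, 30) (two consecutive terms determine the rest), the sequence is periodic with period 30.
So x[174] = x[1 + ((174-1) mod 30)] = x[24] = 13.

13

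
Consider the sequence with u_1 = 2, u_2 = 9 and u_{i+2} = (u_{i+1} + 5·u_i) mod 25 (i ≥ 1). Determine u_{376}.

We have u_1 = 2, u_2 = 9, u_3 = 19, u_4 = 14, u_5 = 9, u_6 = 4, u_7 = 24, u_8 = 19, u_9 = 14.
Since (u_8, u_9) = (u_3, u_4) = (19, 14) (two consecutive terms determine the rest), the sequence is eventually periodic: after a pre-period of length 2 it cycles with period 5.
For i ≥ 3, u_i depends only on (i - 3) mod 5. (376 - 3) mod 5 = 3, so u_{376} = u_6 = 4.

4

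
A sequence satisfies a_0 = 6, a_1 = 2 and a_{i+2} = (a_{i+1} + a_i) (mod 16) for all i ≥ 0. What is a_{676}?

2

Listing terms: a_0 = 6, a_1 = 2, a_2 = 8, a_3 = 10, a_4 = 2, a_5 = 12, a_6 = 14, a_7 = 10, a_8 = 8, a_9 = 2, a_{10} = 10, a_{11} = 12, a_{12} = 6, a_{13} = 2.
The sequence repeats with period 12.
(676 - 0) mod 12 = 4, so a_{676} = a_4 = 2.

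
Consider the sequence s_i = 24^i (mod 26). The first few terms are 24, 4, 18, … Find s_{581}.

20

Computing terms: s_1 = 24; s_2 = 4; s_3 = 18; s_4 = 16; s_5 = 20; s_6 = 12; s_7 = 2; s_8 = 22; s_9 = 8; s_{10} = 10; s_{11} = 6; s_{12} = 14; s_{13} = 24.
The sequence repeats with period 12.
So s_{581} = s_{1 + ((581-1) mod 12)} = s_5 = 20.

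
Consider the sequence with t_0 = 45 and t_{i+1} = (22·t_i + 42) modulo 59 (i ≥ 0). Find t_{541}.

We have t_0 = 45; t_1 = 29; t_2 = 31; t_3 = 16; t_4 = 40; t_5 = 37; t_6 = 30; t_7 = 53; t_8 = 28; t_9 = 9; t_{10} = 4; t_{11} = 12; t_{12} = 11; t_{13} = 48; t_{14} = 36; t_{15} = 8; t_{16} = 41; t_{17} = 0; t_{18} = 42; t_{19} = 22; t_{20} = 54; t_{21} = 50; t_{22} = 21; t_{23} = 32; t_{24} = 38; t_{25} = 52; t_{26} = 6; t_{27} = 56; t_{28} = 35; t_{29} = 45.
Since t_{29} = t_0 = 45, the sequence is periodic with period 29.
(541 - 0) mod 29 = 19, so t_{541} = t_{19} = 22.

22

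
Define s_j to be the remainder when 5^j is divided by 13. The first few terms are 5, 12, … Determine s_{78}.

12

We have s_1 = 5, s_2 = 12, s_3 = 8, s_4 = 1, s_5 = 5.
Since s_5 = s_1 = 5, the sequence is periodic with period 4.
(78 - 1) mod 4 = 1, so s_{78} = s_2 = 12.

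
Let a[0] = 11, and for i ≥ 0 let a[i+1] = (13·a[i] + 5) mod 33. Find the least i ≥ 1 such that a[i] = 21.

8

We have a[0] = 11, a[1] = 16, a[2] = 15, a[3] = 2, a[4] = 31, a[5] = 12, a[6] = 29, a[7] = 19, a[8] = 21, a[9] = 14, a[10] = 22, a[11] = 27, a[12] = 26, a[13] = 13, a[14] = 9, a[15] = 23, a[16] = 7, a[17] = 30, a[18] = 32, a[19] = 25, a[20] = 0, a[21] = 5, a[22] = 4, a[23] = 24, a[24] = 20, a[25] = 1, a[26] = 18, a[27] = 8, a[28] = 10, a[29] = 3, a[30] = 11.
The sequence repeats with period 30.
The value 21 first appears (with i ≥ 1) at a[8].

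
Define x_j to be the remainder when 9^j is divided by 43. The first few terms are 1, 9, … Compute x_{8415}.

Listing terms: x_0 = 1; x_1 = 9; x_2 = 38; x_3 = 41; x_4 = 25; x_5 = 10; x_6 = 4; x_7 = 36; x_8 = 23; x_9 = 35; x_{10} = 14; x_{11} = 40; x_{12} = 16; x_{13} = 15; x_{14} = 6; x_{15} = 11; x_{16} = 13; x_{17} = 31; x_{18} = 21; x_{19} = 17; x_{20} = 24; x_{21} = 1.
The sequence repeats with period 21.
So x_{8415} = x_{0 + ((8415-0) mod 21)} = x_{15} = 11.

11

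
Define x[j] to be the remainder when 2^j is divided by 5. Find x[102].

4

We have x[0] = 1, x[1] = 2, x[2] = 4, x[3] = 3, x[4] = 1.
Since x[4] = x[0] = 1, the sequence is periodic with period 4.
So x[102] = x[0 + ((102-0) mod 4)] = x[2] = 4.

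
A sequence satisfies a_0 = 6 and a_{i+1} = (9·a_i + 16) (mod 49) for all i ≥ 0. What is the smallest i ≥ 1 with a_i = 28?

10

We have a_0 = 6, a_1 = 21, a_2 = 9, a_3 = 48, a_4 = 7, a_5 = 30, a_6 = 41, a_7 = 42, a_8 = 2, a_9 = 34, a_{10} = 28, a_{11} = 23, a_{12} = 27, a_{13} = 14, a_{14} = 44, a_{15} = 20, a_{16} = 0, a_{17} = 16, a_{18} = 13, a_{19} = 35, a_{20} = 37, a_{21} = 6.
Since a_{21} = a_0 = 6, the sequence is periodic with period 21.
The value 28 first appears (with i ≥ 1) at a_{10}.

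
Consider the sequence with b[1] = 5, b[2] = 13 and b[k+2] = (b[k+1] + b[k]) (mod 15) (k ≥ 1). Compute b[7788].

4

Computing terms: b[1] = 5, b[2] = 13, b[3] = 3, b[4] = 1, b[5] = 4, b[6] = 5, b[7] = 9, b[8] = 14, b[9] = 8, b[10] = 7, b[11] = 0, b[12] = 7, b[13] = 7, b[14] = 14, b[15] = 6, b[16] = 5, b[17] = 11, b[18] = 1, b[19] = 12, b[20] = 13, b[21] = 10, b[22] = 8, b[23] = 3, b[24] = 11, b[25] = 14, b[26] = 10, b[27] = 9, b[28] = 4, b[29] = 13, b[30] = 2, b[31] = 0, b[32] = 2, b[33] = 2, b[34] = 4, b[35] = 6, b[36] = 10, b[37] = 1, b[38] = 11, b[39] = 12, b[40] = 8, b[41] = 5, b[42] = 13.
Since (b[41], b[42]) = (b[1], b[2]) = (5, 13) (two consecutive terms determine the rest), the sequence is periodic with period 40.
So b[7788] = b[1 + ((7788-1) mod 40)] = b[28] = 4.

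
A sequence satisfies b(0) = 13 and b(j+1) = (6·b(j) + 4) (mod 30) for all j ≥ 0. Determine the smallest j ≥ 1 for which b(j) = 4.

Listing terms: b(0) = 13,  b(1) = 22,  b(2) = 16,  b(3) = 10,  b(4) = 4,  b(5) = 28,  b(6) = 22.
Since b(6) = b(1) = 22, the sequence is eventually periodic: after a pre-period of length 1 it cycles with period 5.
The value 4 first appears (with j ≥ 1) at b(4).

4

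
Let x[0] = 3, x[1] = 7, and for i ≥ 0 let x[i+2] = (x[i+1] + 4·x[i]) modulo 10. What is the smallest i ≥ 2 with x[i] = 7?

3

x[0] = 3; x[1] = 7; x[2] = 9; x[3] = 7; x[4] = 3; x[5] = 1; x[6] = 3; x[7] = 7.
The sequence repeats with period 6.
The value 7 first appears (with i ≥ 2) at x[3].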